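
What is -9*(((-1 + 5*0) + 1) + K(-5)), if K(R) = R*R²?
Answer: 1125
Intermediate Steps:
K(R) = R³
-9*(((-1 + 5*0) + 1) + K(-5)) = -9*(((-1 + 5*0) + 1) + (-5)³) = -9*(((-1 + 0) + 1) - 125) = -9*((-1 + 1) - 125) = -9*(0 - 125) = -9*(-125) = 1125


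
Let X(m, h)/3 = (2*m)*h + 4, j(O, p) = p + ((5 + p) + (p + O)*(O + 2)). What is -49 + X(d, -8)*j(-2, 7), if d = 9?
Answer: -8029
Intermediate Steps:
j(O, p) = 5 + 2*p + (2 + O)*(O + p) (j(O, p) = p + ((5 + p) + (O + p)*(2 + O)) = p + ((5 + p) + (2 + O)*(O + p)) = p + (5 + p + (2 + O)*(O + p)) = 5 + 2*p + (2 + O)*(O + p))
X(m, h) = 12 + 6*h*m (X(m, h) = 3*((2*m)*h + 4) = 3*(2*h*m + 4) = 3*(4 + 2*h*m) = 12 + 6*h*m)
-49 + X(d, -8)*j(-2, 7) = -49 + (12 + 6*(-8)*9)*(5 + (-2)² + 2*(-2) + 4*7 - 2*7) = -49 + (12 - 432)*(5 + 4 - 4 + 28 - 14) = -49 - 420*19 = -49 - 7980 = -8029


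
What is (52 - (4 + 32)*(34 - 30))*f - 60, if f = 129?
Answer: -11928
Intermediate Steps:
(52 - (4 + 32)*(34 - 30))*f - 60 = (52 - (4 + 32)*(34 - 30))*129 - 60 = (52 - 36*4)*129 - 60 = (52 - 1*144)*129 - 60 = (52 - 144)*129 - 60 = -92*129 - 60 = -11868 - 60 = -11928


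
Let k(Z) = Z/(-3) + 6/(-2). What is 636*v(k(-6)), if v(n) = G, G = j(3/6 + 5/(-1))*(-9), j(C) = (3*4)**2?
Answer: -824256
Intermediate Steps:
k(Z) = -3 - Z/3 (k(Z) = Z*(-1/3) + 6*(-1/2) = -Z/3 - 3 = -3 - Z/3)
j(C) = 144 (j(C) = 12**2 = 144)
G = -1296 (G = 144*(-9) = -1296)
v(n) = -1296
636*v(k(-6)) = 636*(-1296) = -824256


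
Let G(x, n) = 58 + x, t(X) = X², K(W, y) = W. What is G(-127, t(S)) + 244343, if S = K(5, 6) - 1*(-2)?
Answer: 244274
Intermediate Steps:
S = 7 (S = 5 - 1*(-2) = 5 + 2 = 7)
G(-127, t(S)) + 244343 = (58 - 127) + 244343 = -69 + 244343 = 244274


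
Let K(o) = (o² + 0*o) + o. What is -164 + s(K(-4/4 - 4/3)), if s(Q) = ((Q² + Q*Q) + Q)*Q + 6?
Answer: -64222/729 ≈ -88.096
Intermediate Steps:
K(o) = o + o² (K(o) = (o² + 0) + o = o² + o = o + o²)
s(Q) = 6 + Q*(Q + 2*Q²) (s(Q) = ((Q² + Q²) + Q)*Q + 6 = (2*Q² + Q)*Q + 6 = (Q + 2*Q²)*Q + 6 = Q*(Q + 2*Q²) + 6 = 6 + Q*(Q + 2*Q²))
-164 + s(K(-4/4 - 4/3)) = -164 + (6 + ((-4/4 - 4/3)*(1 + (-4/4 - 4/3)))² + 2*((-4/4 - 4/3)*(1 + (-4/4 - 4/3)))³) = -164 + (6 + ((-4*¼ - 4*⅓)*(1 + (-4*¼ - 4*⅓)))² + 2*((-4*¼ - 4*⅓)*(1 + (-4*¼ - 4*⅓)))³) = -164 + (6 + ((-1 - 4/3)*(1 + (-1 - 4/3)))² + 2*((-1 - 4/3)*(1 + (-1 - 4/3)))³) = -164 + (6 + (-7*(1 - 7/3)/3)² + 2*(-7*(1 - 7/3)/3)³) = -164 + (6 + (-7/3*(-4/3))² + 2*(-7/3*(-4/3))³) = -164 + (6 + (28/9)² + 2*(28/9)³) = -164 + (6 + 784/81 + 2*(21952/729)) = -164 + (6 + 784/81 + 43904/729) = -164 + 55334/729 = -64222/729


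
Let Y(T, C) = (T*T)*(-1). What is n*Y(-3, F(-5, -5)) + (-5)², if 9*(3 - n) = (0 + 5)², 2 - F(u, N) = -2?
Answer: 23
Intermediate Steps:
F(u, N) = 4 (F(u, N) = 2 - 1*(-2) = 2 + 2 = 4)
n = 2/9 (n = 3 - (0 + 5)²/9 = 3 - ⅑*5² = 3 - ⅑*25 = 3 - 25/9 = 2/9 ≈ 0.22222)
Y(T, C) = -T² (Y(T, C) = T²*(-1) = -T²)
n*Y(-3, F(-5, -5)) + (-5)² = 2*(-1*(-3)²)/9 + (-5)² = 2*(-1*9)/9 + 25 = (2/9)*(-9) + 25 = -2 + 25 = 23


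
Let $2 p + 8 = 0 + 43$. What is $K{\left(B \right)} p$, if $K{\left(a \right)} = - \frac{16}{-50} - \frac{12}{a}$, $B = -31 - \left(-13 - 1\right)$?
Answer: $\frac{1526}{85} \approx 17.953$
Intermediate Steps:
$B = -17$ ($B = -31 - -14 = -31 + 14 = -17$)
$p = \frac{35}{2}$ ($p = -4 + \frac{0 + 43}{2} = -4 + \frac{1}{2} \cdot 43 = -4 + \frac{43}{2} = \frac{35}{2} \approx 17.5$)
$K{\left(a \right)} = \frac{8}{25} - \frac{12}{a}$ ($K{\left(a \right)} = \left(-16\right) \left(- \frac{1}{50}\right) - \frac{12}{a} = \frac{8}{25} - \frac{12}{a}$)
$K{\left(B \right)} p = \left(\frac{8}{25} - \frac{12}{-17}\right) \frac{35}{2} = \left(\frac{8}{25} - - \frac{12}{17}\right) \frac{35}{2} = \left(\frac{8}{25} + \frac{12}{17}\right) \frac{35}{2} = \frac{436}{425} \cdot \frac{35}{2} = \frac{1526}{85}$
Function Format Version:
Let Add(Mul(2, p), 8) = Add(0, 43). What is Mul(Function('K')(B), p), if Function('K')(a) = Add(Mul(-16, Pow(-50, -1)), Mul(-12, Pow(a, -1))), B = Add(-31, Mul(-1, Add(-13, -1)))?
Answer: Rational(1526, 85) ≈ 17.953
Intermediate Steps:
B = -17 (B = Add(-31, Mul(-1, -14)) = Add(-31, 14) = -17)
p = Rational(35, 2) (p = Add(-4, Mul(Rational(1, 2), Add(0, 43))) = Add(-4, Mul(Rational(1, 2), 43)) = Add(-4, Rational(43, 2)) = Rational(35, 2) ≈ 17.500)
Function('K')(a) = Add(Rational(8, 25), Mul(-12, Pow(a, -1))) (Function('K')(a) = Add(Mul(-16, Rational(-1, 50)), Mul(-12, Pow(a, -1))) = Add(Rational(8, 25), Mul(-12, Pow(a, -1))))
Mul(Function('K')(B), p) = Mul(Add(Rational(8, 25), Mul(-12, Pow(-17, -1))), Rational(35, 2)) = Mul(Add(Rational(8, 25), Mul(-12, Rational(-1, 17))), Rational(35, 2)) = Mul(Add(Rational(8, 25), Rational(12, 17)), Rational(35, 2)) = Mul(Rational(436, 425), Rational(35, 2)) = Rational(1526, 85)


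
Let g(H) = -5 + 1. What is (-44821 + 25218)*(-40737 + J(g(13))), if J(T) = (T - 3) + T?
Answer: 798783044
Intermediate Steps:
g(H) = -4
J(T) = -3 + 2*T (J(T) = (-3 + T) + T = -3 + 2*T)
(-44821 + 25218)*(-40737 + J(g(13))) = (-44821 + 25218)*(-40737 + (-3 + 2*(-4))) = -19603*(-40737 + (-3 - 8)) = -19603*(-40737 - 11) = -19603*(-40748) = 798783044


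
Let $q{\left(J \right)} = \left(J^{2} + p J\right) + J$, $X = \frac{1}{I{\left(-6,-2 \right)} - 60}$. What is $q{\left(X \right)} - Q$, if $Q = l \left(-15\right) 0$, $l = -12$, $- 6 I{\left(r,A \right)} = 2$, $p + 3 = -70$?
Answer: $\frac{39105}{32761} \approx 1.1936$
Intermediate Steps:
$p = -73$ ($p = -3 - 70 = -73$)
$I{\left(r,A \right)} = - \frac{1}{3}$ ($I{\left(r,A \right)} = \left(- \frac{1}{6}\right) 2 = - \frac{1}{3}$)
$Q = 0$ ($Q = \left(-12\right) \left(-15\right) 0 = 180 \cdot 0 = 0$)
$X = - \frac{3}{181}$ ($X = \frac{1}{- \frac{1}{3} - 60} = \frac{1}{- \frac{181}{3}} = - \frac{3}{181} \approx -0.016575$)
$q{\left(J \right)} = J^{2} - 72 J$ ($q{\left(J \right)} = \left(J^{2} - 73 J\right) + J = J^{2} - 72 J$)
$q{\left(X \right)} - Q = - \frac{3 \left(-72 - \frac{3}{181}\right)}{181} - 0 = \left(- \frac{3}{181}\right) \left(- \frac{13035}{181}\right) + 0 = \frac{39105}{32761} + 0 = \frac{39105}{32761}$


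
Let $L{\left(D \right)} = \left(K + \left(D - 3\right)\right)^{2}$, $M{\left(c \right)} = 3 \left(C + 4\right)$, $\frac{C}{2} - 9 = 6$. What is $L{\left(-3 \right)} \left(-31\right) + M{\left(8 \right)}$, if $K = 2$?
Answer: $-394$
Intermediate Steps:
$C = 30$ ($C = 18 + 2 \cdot 6 = 18 + 12 = 30$)
$M{\left(c \right)} = 102$ ($M{\left(c \right)} = 3 \left(30 + 4\right) = 3 \cdot 34 = 102$)
$L{\left(D \right)} = \left(-1 + D\right)^{2}$ ($L{\left(D \right)} = \left(2 + \left(D - 3\right)\right)^{2} = \left(2 + \left(-3 + D\right)\right)^{2} = \left(-1 + D\right)^{2}$)
$L{\left(-3 \right)} \left(-31\right) + M{\left(8 \right)} = \left(-1 - 3\right)^{2} \left(-31\right) + 102 = \left(-4\right)^{2} \left(-31\right) + 102 = 16 \left(-31\right) + 102 = -496 + 102 = -394$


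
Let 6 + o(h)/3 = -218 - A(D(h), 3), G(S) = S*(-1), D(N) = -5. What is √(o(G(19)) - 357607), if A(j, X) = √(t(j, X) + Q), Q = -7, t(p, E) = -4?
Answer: √(-358279 - 3*I*√11) ≈ 0.008 - 598.56*I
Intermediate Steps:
G(S) = -S
A(j, X) = I*√11 (A(j, X) = √(-4 - 7) = √(-11) = I*√11)
o(h) = -672 - 3*I*√11 (o(h) = -18 + 3*(-218 - I*√11) = -18 + (-654 - 3*I*√11) = -672 - 3*I*√11)
√(o(G(19)) - 357607) = √((-672 - 3*I*√11) - 357607) = √(-358279 - 3*I*√11)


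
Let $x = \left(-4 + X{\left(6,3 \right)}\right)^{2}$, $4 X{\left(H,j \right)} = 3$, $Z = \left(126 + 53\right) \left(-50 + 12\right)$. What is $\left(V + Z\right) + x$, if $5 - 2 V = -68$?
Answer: $- \frac{108079}{16} \approx -6754.9$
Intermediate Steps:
$V = \frac{73}{2}$ ($V = \frac{5}{2} - -34 = \frac{5}{2} + 34 = \frac{73}{2} \approx 36.5$)
$Z = -6802$ ($Z = 179 \left(-38\right) = -6802$)
$X{\left(H,j \right)} = \frac{3}{4}$ ($X{\left(H,j \right)} = \frac{1}{4} \cdot 3 = \frac{3}{4}$)
$x = \frac{169}{16}$ ($x = \left(-4 + \frac{3}{4}\right)^{2} = \left(- \frac{13}{4}\right)^{2} = \frac{169}{16} \approx 10.563$)
$\left(V + Z\right) + x = \left(\frac{73}{2} - 6802\right) + \frac{169}{16} = - \frac{13531}{2} + \frac{169}{16} = - \frac{108079}{16}$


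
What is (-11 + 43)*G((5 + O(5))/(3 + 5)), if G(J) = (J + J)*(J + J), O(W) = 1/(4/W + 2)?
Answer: 5625/98 ≈ 57.398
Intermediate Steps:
O(W) = 1/(2 + 4/W)
G(J) = 4*J² (G(J) = (2*J)*(2*J) = 4*J²)
(-11 + 43)*G((5 + O(5))/(3 + 5)) = (-11 + 43)*(4*((5 + (½)*5/(2 + 5))/(3 + 5))²) = 32*(4*((5 + (½)*5/7)/8)²) = 32*(4*((5 + (½)*5*(⅐))*(⅛))²) = 32*(4*((5 + 5/14)*(⅛))²) = 32*(4*((75/14)*(⅛))²) = 32*(4*(75/112)²) = 32*(4*(5625/12544)) = 32*(5625/3136) = 5625/98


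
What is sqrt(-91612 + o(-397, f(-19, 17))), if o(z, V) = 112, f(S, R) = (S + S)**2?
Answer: 10*I*sqrt(915) ≈ 302.49*I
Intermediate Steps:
f(S, R) = 4*S**2 (f(S, R) = (2*S)**2 = 4*S**2)
sqrt(-91612 + o(-397, f(-19, 17))) = sqrt(-91612 + 112) = sqrt(-91500) = 10*I*sqrt(915)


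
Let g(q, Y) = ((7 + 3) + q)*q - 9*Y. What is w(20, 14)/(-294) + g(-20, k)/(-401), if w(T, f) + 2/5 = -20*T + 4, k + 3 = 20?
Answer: 362846/294735 ≈ 1.2311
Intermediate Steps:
k = 17 (k = -3 + 20 = 17)
w(T, f) = 18/5 - 20*T (w(T, f) = -⅖ + (-20*T + 4) = -⅖ + (4 - 20*T) = 18/5 - 20*T)
g(q, Y) = -9*Y + q*(10 + q) (g(q, Y) = (10 + q)*q - 9*Y = q*(10 + q) - 9*Y = -9*Y + q*(10 + q))
w(20, 14)/(-294) + g(-20, k)/(-401) = (18/5 - 20*20)/(-294) + ((-20)² - 9*17 + 10*(-20))/(-401) = (18/5 - 400)*(-1/294) + (400 - 153 - 200)*(-1/401) = -1982/5*(-1/294) + 47*(-1/401) = 991/735 - 47/401 = 362846/294735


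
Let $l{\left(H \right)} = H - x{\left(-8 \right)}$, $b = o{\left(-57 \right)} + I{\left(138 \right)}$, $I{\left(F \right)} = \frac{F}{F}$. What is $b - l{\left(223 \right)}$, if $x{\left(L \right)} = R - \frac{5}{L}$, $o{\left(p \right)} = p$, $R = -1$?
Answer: $- \frac{2235}{8} \approx -279.38$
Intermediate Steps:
$I{\left(F \right)} = 1$
$b = -56$ ($b = -57 + 1 = -56$)
$x{\left(L \right)} = -1 - \frac{5}{L}$
$l{\left(H \right)} = \frac{3}{8} + H$ ($l{\left(H \right)} = H - \frac{-5 - -8}{-8} = H - - \frac{-5 + 8}{8} = H - \left(- \frac{1}{8}\right) 3 = H - - \frac{3}{8} = H + \frac{3}{8} = \frac{3}{8} + H$)
$b - l{\left(223 \right)} = -56 - \left(\frac{3}{8} + 223\right) = -56 - \frac{1787}{8} = - \frac{2235}{8}$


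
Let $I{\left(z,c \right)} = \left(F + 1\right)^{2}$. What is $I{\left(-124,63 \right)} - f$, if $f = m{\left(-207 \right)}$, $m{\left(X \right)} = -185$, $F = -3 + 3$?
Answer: $186$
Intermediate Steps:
$F = 0$
$I{\left(z,c \right)} = 1$ ($I{\left(z,c \right)} = \left(0 + 1\right)^{2} = 1^{2} = 1$)
$f = -185$
$I{\left(-124,63 \right)} - f = 1 - -185 = 1 + 185 = 186$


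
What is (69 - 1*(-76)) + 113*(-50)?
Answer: -5505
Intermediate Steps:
(69 - 1*(-76)) + 113*(-50) = (69 + 76) - 5650 = 145 - 5650 = -5505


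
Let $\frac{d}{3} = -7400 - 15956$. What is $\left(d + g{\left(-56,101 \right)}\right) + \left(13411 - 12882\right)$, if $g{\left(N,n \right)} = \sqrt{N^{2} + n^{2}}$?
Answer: $-69539 + \sqrt{13337} \approx -69424.0$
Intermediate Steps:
$d = -70068$ ($d = 3 \left(-7400 - 15956\right) = 3 \left(-23356\right) = -70068$)
$\left(d + g{\left(-56,101 \right)}\right) + \left(13411 - 12882\right) = \left(-70068 + \sqrt{\left(-56\right)^{2} + 101^{2}}\right) + \left(13411 - 12882\right) = \left(-70068 + \sqrt{3136 + 10201}\right) + \left(13411 - 12882\right) = \left(-70068 + \sqrt{13337}\right) + 529 = -69539 + \sqrt{13337}$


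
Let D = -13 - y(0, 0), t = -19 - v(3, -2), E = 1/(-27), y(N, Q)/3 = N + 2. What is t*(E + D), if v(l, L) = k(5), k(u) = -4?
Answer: 2570/9 ≈ 285.56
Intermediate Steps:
v(l, L) = -4
y(N, Q) = 6 + 3*N (y(N, Q) = 3*(N + 2) = 3*(2 + N) = 6 + 3*N)
E = -1/27 ≈ -0.037037
t = -15 (t = -19 - 1*(-4) = -19 + 4 = -15)
D = -19 (D = -13 - (6 + 3*0) = -13 - (6 + 0) = -13 - 1*6 = -13 - 6 = -19)
t*(E + D) = -15*(-1/27 - 19) = -15*(-514/27) = 2570/9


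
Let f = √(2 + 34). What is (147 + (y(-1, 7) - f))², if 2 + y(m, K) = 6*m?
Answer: 17689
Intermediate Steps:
y(m, K) = -2 + 6*m
f = 6 (f = √36 = 6)
(147 + (y(-1, 7) - f))² = (147 + ((-2 + 6*(-1)) - 1*6))² = (147 + ((-2 - 6) - 6))² = (147 + (-8 - 6))² = (147 - 14)² = 133² = 17689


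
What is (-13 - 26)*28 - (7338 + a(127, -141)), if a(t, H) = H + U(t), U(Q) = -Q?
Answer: -8162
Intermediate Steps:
a(t, H) = H - t
(-13 - 26)*28 - (7338 + a(127, -141)) = (-13 - 26)*28 - (7338 + (-141 - 1*127)) = -39*28 - (7338 + (-141 - 127)) = -1092 - (7338 - 268) = -1092 - 1*7070 = -1092 - 7070 = -8162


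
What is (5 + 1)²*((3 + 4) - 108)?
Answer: -3636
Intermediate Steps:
(5 + 1)²*((3 + 4) - 108) = 6²*(7 - 108) = 36*(-101) = -3636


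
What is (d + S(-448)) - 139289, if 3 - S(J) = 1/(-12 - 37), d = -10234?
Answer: -7326479/49 ≈ -1.4952e+5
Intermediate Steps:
S(J) = 148/49 (S(J) = 3 - 1/(-12 - 37) = 3 - 1/(-49) = 3 - 1*(-1/49) = 3 + 1/49 = 148/49)
(d + S(-448)) - 139289 = (-10234 + 148/49) - 139289 = -501318/49 - 139289 = -7326479/49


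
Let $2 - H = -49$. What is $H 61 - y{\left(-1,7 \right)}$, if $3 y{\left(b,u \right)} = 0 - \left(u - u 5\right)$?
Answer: $\frac{9305}{3} \approx 3101.7$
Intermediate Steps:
$H = 51$ ($H = 2 - -49 = 2 + 49 = 51$)
$y{\left(b,u \right)} = \frac{4 u}{3}$ ($y{\left(b,u \right)} = \frac{0 - \left(u - u 5\right)}{3} = \frac{0 + \left(5 u - u\right)}{3} = \frac{0 + 4 u}{3} = \frac{4 u}{3}$)
$H 61 - y{\left(-1,7 \right)} = 51 \cdot 61 - \frac{4}{3} \cdot 7 = 3111 - \frac{28}{3} = \frac{9305}{3}$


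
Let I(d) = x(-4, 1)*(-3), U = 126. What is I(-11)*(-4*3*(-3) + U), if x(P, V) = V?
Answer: -486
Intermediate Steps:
I(d) = -3 (I(d) = 1*(-3) = -3)
I(-11)*(-4*3*(-3) + U) = -3*(-4*3*(-3) + 126) = -3*(-12*(-3) + 126) = -3*(36 + 126) = -3*162 = -486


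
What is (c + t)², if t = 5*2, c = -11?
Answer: 1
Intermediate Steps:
t = 10
(c + t)² = (-11 + 10)² = (-1)² = 1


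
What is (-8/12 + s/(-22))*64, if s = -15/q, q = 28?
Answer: -9496/231 ≈ -41.108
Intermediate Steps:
s = -15/28 ≈ -0.53571
(-8/12 + s/(-22))*64 = (-8/12 - 15/28/(-22))*64 = (-8*1/12 - 15/28*(-1/22))*64 = (-⅔ + 15/616)*64 = -1187/1848*64 = -9496/231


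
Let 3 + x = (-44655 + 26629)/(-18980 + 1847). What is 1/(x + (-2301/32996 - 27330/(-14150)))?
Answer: -799928462220/68926096471 ≈ -11.606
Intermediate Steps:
x = -33373/17133 (x = -3 + (-44655 + 26629)/(-18980 + 1847) = -3 - 18026/(-17133) = -3 - 18026*(-1/17133) = -3 + 18026/17133 = -33373/17133 ≈ -1.9479)
1/(x + (-2301/32996 - 27330/(-14150))) = 1/(-33373/17133 + (-2301/32996 - 27330/(-14150))) = 1/(-33373/17133 + (-2301*1/32996 - 27330*(-1/14150))) = 1/(-33373/17133 + (-2301/32996 + 2733/1415)) = 1/(-33373/17133 + 86922153/46689340) = 1/(-68926096471/799928462220) = -799928462220/68926096471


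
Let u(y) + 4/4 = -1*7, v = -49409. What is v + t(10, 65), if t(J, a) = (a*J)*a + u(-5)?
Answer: -7167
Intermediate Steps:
u(y) = -8 (u(y) = -1 - 1*7 = -1 - 7 = -8)
t(J, a) = -8 + J*a² (t(J, a) = (a*J)*a - 8 = (J*a)*a - 8 = J*a² - 8 = -8 + J*a²)
v + t(10, 65) = -49409 + (-8 + 10*65²) = -49409 + (-8 + 10*4225) = -49409 + (-8 + 42250) = -49409 + 42242 = -7167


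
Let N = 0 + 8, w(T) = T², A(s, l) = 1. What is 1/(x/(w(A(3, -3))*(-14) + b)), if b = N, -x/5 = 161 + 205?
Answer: 1/305 ≈ 0.0032787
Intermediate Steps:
x = -1830 (x = -5*(161 + 205) = -5*366 = -1830)
N = 8
b = 8
1/(x/(w(A(3, -3))*(-14) + b)) = 1/(-1830/(1²*(-14) + 8)) = 1/(-1830/(1*(-14) + 8)) = 1/(-1830/(-14 + 8)) = 1/(-1830/(-6)) = 1/(-1830*(-⅙)) = 1/305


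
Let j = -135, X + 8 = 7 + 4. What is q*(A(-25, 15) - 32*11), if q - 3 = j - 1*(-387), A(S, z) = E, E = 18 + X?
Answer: -84405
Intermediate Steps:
X = 3 (X = -8 + (7 + 4) = -8 + 11 = 3)
E = 21 (E = 18 + 3 = 21)
A(S, z) = 21
q = 255 (q = 3 + (-135 - 1*(-387)) = 3 + (-135 + 387) = 3 + 252 = 255)
q*(A(-25, 15) - 32*11) = 255*(21 - 32*11) = 255*(21 - 352) = 255*(-331) = -84405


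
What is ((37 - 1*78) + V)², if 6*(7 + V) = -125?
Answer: 170569/36 ≈ 4738.0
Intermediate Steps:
V = -167/6 (V = -7 + (⅙)*(-125) = -7 - 125/6 = -167/6 ≈ -27.833)
((37 - 1*78) + V)² = ((37 - 1*78) - 167/6)² = ((37 - 78) - 167/6)² = (-41 - 167/6)² = (-413/6)² = 170569/36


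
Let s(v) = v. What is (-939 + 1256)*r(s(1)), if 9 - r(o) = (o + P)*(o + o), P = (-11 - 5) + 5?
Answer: 9193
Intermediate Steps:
P = -11 (P = -16 + 5 = -11)
r(o) = 9 - 2*o*(-11 + o) (r(o) = 9 - (o - 11)*(o + o) = 9 - (-11 + o)*2*o = 9 - 2*o*(-11 + o))
(-939 + 1256)*r(s(1)) = (-939 + 1256)*(9 - 2*1² + 22*1) = 317*(9 - 2*1 + 22) = 317*(9 - 2 + 22) = 317*29 = 9193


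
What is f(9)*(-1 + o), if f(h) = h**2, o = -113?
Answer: -9234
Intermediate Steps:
f(9)*(-1 + o) = 9**2*(-1 - 113) = 81*(-114) = -9234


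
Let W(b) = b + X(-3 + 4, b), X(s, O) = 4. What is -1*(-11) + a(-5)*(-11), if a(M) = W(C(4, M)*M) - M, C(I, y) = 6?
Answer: 242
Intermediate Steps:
W(b) = 4 + b (W(b) = b + 4 = 4 + b)
a(M) = 4 + 5*M (a(M) = (4 + 6*M) - M = 4 + 5*M)
-1*(-11) + a(-5)*(-11) = -1*(-11) + (4 + 5*(-5))*(-11) = 11 + (4 - 25)*(-11) = 11 - 21*(-11) = 11 + 231 = 242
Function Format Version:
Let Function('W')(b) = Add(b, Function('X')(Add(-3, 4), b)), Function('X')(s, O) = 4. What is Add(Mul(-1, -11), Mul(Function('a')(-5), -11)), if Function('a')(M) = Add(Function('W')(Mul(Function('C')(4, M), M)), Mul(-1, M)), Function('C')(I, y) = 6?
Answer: 242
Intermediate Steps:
Function('W')(b) = Add(4, b) (Function('W')(b) = Add(b, 4) = Add(4, b))
Function('a')(M) = Add(4, Mul(5, M)) (Function('a')(M) = Add(Add(4, Mul(6, M)), Mul(-1, M)) = Add(4, Mul(5, M)))
Add(Mul(-1, -11), Mul(Function('a')(-5), -11)) = Add(Mul(-1, -11), Mul(Add(4, Mul(5, -5)), -11)) = Add(11, Mul(Add(4, -25), -11)) = Add(11, Mul(-21, -11)) = Add(11, 231) = 242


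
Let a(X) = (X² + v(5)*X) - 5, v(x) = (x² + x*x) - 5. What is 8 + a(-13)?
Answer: -413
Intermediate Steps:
v(x) = -5 + 2*x² (v(x) = (x² + x²) - 5 = 2*x² - 5 = -5 + 2*x²)
a(X) = -5 + X² + 45*X (a(X) = (X² + (-5 + 2*5²)*X) - 5 = (X² + (-5 + 2*25)*X) - 5 = (X² + (-5 + 50)*X) - 5 = (X² + 45*X) - 5 = -5 + X² + 45*X)
8 + a(-13) = 8 + (-5 + (-13)² + 45*(-13)) = 8 + (-5 + 169 - 585) = 8 - 421 = -413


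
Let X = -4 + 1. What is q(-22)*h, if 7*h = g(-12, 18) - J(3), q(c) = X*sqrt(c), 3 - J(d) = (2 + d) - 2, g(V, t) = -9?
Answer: 27*I*sqrt(22)/7 ≈ 18.092*I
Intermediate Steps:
X = -3
J(d) = 3 - d (J(d) = 3 - ((2 + d) - 2) = 3 - d)
q(c) = -3*sqrt(c)
h = -9/7 (h = (-9 - (3 - 1*3))/7 = (-9 - (3 - 3))/7 = (-9 - 1*0)/7 = (-9 + 0)/7 = (1/7)*(-9) = -9/7 ≈ -1.2857)
q(-22)*h = -3*I*sqrt(22)*(-9/7) = 27*I*sqrt(22)/7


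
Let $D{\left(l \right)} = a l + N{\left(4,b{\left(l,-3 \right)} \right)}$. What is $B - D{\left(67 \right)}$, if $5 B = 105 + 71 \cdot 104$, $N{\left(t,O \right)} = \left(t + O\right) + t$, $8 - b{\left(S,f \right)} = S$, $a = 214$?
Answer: $- \frac{63946}{5} \approx -12789.0$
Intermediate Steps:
$b{\left(S,f \right)} = 8 - S$
$N{\left(t,O \right)} = O + 2 t$ ($N{\left(t,O \right)} = \left(O + t\right) + t = O + 2 t$)
$D{\left(l \right)} = 16 + 213 l$ ($D{\left(l \right)} = 214 l + \left(\left(8 - l\right) + 2 \cdot 4\right) = 214 l + \left(\left(8 - l\right) + 8\right) = 214 l - \left(-16 + l\right) = 16 + 213 l$)
$B = \frac{7489}{5}$ ($B = \frac{105 + 71 \cdot 104}{5} = \frac{105 + 7384}{5} = \frac{1}{5} \cdot 7489 = \frac{7489}{5} \approx 1497.8$)
$B - D{\left(67 \right)} = \frac{7489}{5} - \left(16 + 213 \cdot 67\right) = \frac{7489}{5} - \left(16 + 14271\right) = \frac{7489}{5} - 14287 = - \frac{63946}{5}$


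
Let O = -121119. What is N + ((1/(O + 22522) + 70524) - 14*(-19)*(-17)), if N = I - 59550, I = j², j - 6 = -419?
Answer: 17453739536/98597 ≈ 1.7702e+5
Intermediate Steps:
j = -413 (j = 6 - 419 = -413)
I = 170569 (I = (-413)² = 170569)
N = 111019 (N = 170569 - 59550 = 111019)
N + ((1/(O + 22522) + 70524) - 14*(-19)*(-17)) = 111019 + ((1/(-121119 + 22522) + 70524) - 14*(-19)*(-17)) = 111019 + ((1/(-98597) + 70524) + 266*(-17)) = 111019 + ((-1/98597 + 70524) - 4522) = 111019 + (6953454827/98597 - 4522) = 111019 + 6507599193/98597 = 17453739536/98597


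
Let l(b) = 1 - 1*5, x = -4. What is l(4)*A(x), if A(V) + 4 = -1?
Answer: 20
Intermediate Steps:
A(V) = -5 (A(V) = -4 - 1 = -5)
l(b) = -4 (l(b) = 1 - 5 = -4)
l(4)*A(x) = -4*(-5) = 20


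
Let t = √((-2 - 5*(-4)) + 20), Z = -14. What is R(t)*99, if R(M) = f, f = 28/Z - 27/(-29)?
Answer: -3069/29 ≈ -105.83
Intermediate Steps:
t = √38 (t = √((-2 + 20) + 20) = √(18 + 20) = √38 ≈ 6.1644)
f = -31/29 (f = 28/(-14) - 27/(-29) = 28*(-1/14) - 27*(-1/29) = -2 + 27/29 = -31/29 ≈ -1.0690)
R(M) = -31/29
R(t)*99 = -31/29*99 = -3069/29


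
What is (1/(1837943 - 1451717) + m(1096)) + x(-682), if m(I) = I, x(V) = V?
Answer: 159897565/386226 ≈ 414.00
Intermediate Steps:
(1/(1837943 - 1451717) + m(1096)) + x(-682) = (1/(1837943 - 1451717) + 1096) - 682 = (1/386226 + 1096) - 682 = 423303697/386226 - 682 = 159897565/386226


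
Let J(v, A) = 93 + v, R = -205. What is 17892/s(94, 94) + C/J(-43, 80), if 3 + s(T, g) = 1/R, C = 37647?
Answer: -1430379/275 ≈ -5201.4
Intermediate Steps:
s(T, g) = -616/205 (s(T, g) = -3 + 1/(-205) = -3 - 1/205 = -616/205)
17892/s(94, 94) + C/J(-43, 80) = 17892/(-616/205) + 37647/(93 - 43) = 17892*(-205/616) + 37647/50 = -130995/22 + 37647*(1/50) = -130995/22 + 37647/50 = -1430379/275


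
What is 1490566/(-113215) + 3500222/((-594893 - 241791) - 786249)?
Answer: -2815366383808/183740359595 ≈ -15.323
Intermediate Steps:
1490566/(-113215) + 3500222/((-594893 - 241791) - 786249) = 1490566*(-1/113215) + 3500222/(-836684 - 786249) = -1490566/113215 + 3500222/(-1622933) = -1490566/113215 + 3500222*(-1/1622933) = -1490566/113215 - 3500222/1622933 = -2815366383808/183740359595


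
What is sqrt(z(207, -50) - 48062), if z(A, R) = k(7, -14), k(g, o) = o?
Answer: 2*I*sqrt(12019) ≈ 219.26*I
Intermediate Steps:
z(A, R) = -14
sqrt(z(207, -50) - 48062) = sqrt(-14 - 48062) = sqrt(-48076) = 2*I*sqrt(12019)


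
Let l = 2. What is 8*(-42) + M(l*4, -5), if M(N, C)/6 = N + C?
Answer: -318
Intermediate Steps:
M(N, C) = 6*C + 6*N (M(N, C) = 6*(N + C) = 6*(C + N) = 6*C + 6*N)
8*(-42) + M(l*4, -5) = 8*(-42) + (6*(-5) + 6*(2*4)) = -336 + (-30 + 6*8) = -336 + (-30 + 48) = -336 + 18 = -318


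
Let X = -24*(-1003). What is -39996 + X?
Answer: -15924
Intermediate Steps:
X = 24072
-39996 + X = -39996 + 24072 = -15924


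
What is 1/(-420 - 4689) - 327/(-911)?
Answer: 1669732/4654299 ≈ 0.35875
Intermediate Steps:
1/(-420 - 4689) - 327/(-911) = 1/(-5109) - 327*(-1/911) = -1/5109 + 327/911 = 1669732/4654299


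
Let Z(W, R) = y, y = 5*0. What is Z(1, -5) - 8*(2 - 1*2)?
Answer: 0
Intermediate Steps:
y = 0
Z(W, R) = 0
Z(1, -5) - 8*(2 - 1*2) = 0 - 8*(2 - 1*2) = 0 - 8*(2 - 2) = 0 - 8*0 = 0 + 0 = 0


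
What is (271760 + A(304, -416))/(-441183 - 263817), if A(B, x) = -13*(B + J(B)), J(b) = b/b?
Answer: -17853/47000 ≈ -0.37985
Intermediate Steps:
J(b) = 1
A(B, x) = -13 - 13*B (A(B, x) = -13*(B + 1) = -13*(1 + B) = -13 - 13*B)
(271760 + A(304, -416))/(-441183 - 263817) = (271760 + (-13 - 13*304))/(-441183 - 263817) = (271760 + (-13 - 3952))/(-705000) = (271760 - 3965)*(-1/705000) = 267795*(-1/705000) = -17853/47000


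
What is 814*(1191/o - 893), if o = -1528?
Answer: -555837865/764 ≈ -7.2754e+5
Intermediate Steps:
814*(1191/o - 893) = 814*(1191/(-1528) - 893) = 814*(1191*(-1/1528) - 893) = 814*(-1191/1528 - 893) = 814*(-1365695/1528) = -555837865/764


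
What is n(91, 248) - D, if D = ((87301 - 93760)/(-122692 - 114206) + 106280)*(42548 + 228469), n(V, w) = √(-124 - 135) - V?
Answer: -252723613263963/8774 + I*√259 ≈ -2.8804e+10 + 16.093*I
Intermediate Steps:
n(V, w) = -V + I*√259 (n(V, w) = √(-259) - V = I*√259 - V = -V + I*√259)
D = 252723612465529/8774 (D = (-6459/(-236898) + 106280)*271017 = (-6459*(-1/236898) + 106280)*271017 = (2153/78966 + 106280)*271017 = (8392508633/78966)*271017 = 252723612465529/8774 ≈ 2.8804e+10)
n(91, 248) - D = (-1*91 + I*√259) - 1*252723612465529/8774 = (-91 + I*√259) - 252723612465529/8774 = -252723613263963/8774 + I*√259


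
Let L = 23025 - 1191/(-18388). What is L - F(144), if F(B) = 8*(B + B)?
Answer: 381018939/18388 ≈ 20721.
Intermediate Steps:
F(B) = 16*B (F(B) = 8*(2*B) = 16*B)
L = 423384891/18388 (L = 23025 - 1191*(-1/18388) = 23025 + 1191/18388 = 423384891/18388 ≈ 23025.)
L - F(144) = 423384891/18388 - 16*144 = 423384891/18388 - 1*2304 = 423384891/18388 - 2304 = 381018939/18388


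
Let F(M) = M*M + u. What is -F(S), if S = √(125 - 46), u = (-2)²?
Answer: -83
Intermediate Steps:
u = 4
S = √79 ≈ 8.8882
F(M) = 4 + M² (F(M) = M*M + 4 = M² + 4 = 4 + M²)
-F(S) = -(4 + (√79)²) = -(4 + 79) = -1*83 = -83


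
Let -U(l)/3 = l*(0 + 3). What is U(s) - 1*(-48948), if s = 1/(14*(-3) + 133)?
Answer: 4454259/91 ≈ 48948.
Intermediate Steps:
s = 1/91 (s = 1/(-42 + 133) = 1/91 ≈ 0.010989)
U(l) = -9*l (U(l) = -3*l*(0 + 3) = -3*l*3 = -9*l)
U(s) - 1*(-48948) = -9*1/91 - 1*(-48948) = -9/91 + 48948 = 4454259/91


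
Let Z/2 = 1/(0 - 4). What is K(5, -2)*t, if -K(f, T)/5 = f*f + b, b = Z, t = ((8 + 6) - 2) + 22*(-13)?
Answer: 33565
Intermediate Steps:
Z = -½ (Z = 2/(0 - 4) = 2/(-4) = 2*(-¼) = -½ ≈ -0.50000)
t = -274 (t = (14 - 2) - 286 = 12 - 286 = -274)
b = -½ ≈ -0.50000
K(f, T) = 5/2 - 5*f² (K(f, T) = -5*(f*f - ½) = -5*(f² - ½) = -5*(-½ + f²) = 5/2 - 5*f²)
K(5, -2)*t = (5/2 - 5*5²)*(-274) = (5/2 - 5*25)*(-274) = (5/2 - 125)*(-274) = -245/2*(-274) = 33565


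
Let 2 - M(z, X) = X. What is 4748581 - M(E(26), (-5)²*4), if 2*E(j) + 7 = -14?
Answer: 4748679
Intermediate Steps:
E(j) = -21/2 (E(j) = -7/2 + (½)*(-14) = -7/2 - 7 = -21/2)
M(z, X) = 2 - X
4748581 - M(E(26), (-5)²*4) = 4748581 - (2 - (-5)²*4) = 4748581 - (2 - 25*4) = 4748581 - (2 - 1*100) = 4748581 - (2 - 100) = 4748581 - 1*(-98) = 4748581 + 98 = 4748679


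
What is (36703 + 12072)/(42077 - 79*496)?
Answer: 48775/2893 ≈ 16.860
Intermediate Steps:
(36703 + 12072)/(42077 - 79*496) = 48775/(42077 - 39184) = 48775/2893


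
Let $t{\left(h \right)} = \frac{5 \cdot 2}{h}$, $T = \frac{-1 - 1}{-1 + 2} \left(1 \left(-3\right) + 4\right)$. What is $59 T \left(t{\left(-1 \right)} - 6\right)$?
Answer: $1888$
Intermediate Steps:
$T = -2$ ($T = - \frac{2}{1} \left(-3 + 4\right) = \left(-2\right) 1 \cdot 1 = \left(-2\right) 1 = -2$)
$t{\left(h \right)} = \frac{10}{h}$
$59 T \left(t{\left(-1 \right)} - 6\right) = 59 \left(-2\right) \left(\frac{10}{-1} - 6\right) = - 118 \left(10 \left(-1\right) - 6\right) = - 118 \left(-10 - 6\right) = \left(-118\right) \left(-16\right) = 1888$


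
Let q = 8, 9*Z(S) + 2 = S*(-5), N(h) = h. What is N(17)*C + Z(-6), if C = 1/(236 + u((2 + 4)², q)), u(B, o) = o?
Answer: 6985/2196 ≈ 3.1808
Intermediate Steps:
Z(S) = -2/9 - 5*S/9 (Z(S) = -2/9 + (S*(-5))/9 = -2/9 + (-5*S)/9 = -2/9 - 5*S/9)
C = 1/244 (C = 1/(236 + 8) = 1/244 ≈ 0.0040984)
N(17)*C + Z(-6) = 17*(1/244) + (-2/9 - 5/9*(-6)) = 17/244 + (-2/9 + 10/3) = 17/244 + 28/9 = 6985/2196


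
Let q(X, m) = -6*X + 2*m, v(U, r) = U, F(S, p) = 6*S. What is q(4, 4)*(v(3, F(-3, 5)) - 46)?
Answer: 688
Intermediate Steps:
q(4, 4)*(v(3, F(-3, 5)) - 46) = (-6*4 + 2*4)*(3 - 46) = (-24 + 8)*(-43) = -16*(-43) = 688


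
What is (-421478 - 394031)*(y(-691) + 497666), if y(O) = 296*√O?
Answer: -405851101994 - 241390664*I*√691 ≈ -4.0585e+11 - 6.3454e+9*I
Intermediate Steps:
(-421478 - 394031)*(y(-691) + 497666) = (-421478 - 394031)*(296*√(-691) + 497666) = -815509*(296*(I*√691) + 497666) = -815509*(296*I*√691 + 497666) = -815509*(497666 + 296*I*√691) = -405851101994 - 241390664*I*√691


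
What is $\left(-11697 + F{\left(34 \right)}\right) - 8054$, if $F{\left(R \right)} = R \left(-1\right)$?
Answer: $-19785$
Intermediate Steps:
$F{\left(R \right)} = - R$
$\left(-11697 + F{\left(34 \right)}\right) - 8054 = \left(-11697 - 34\right) - 8054 = -11731 - 8054 = -19785$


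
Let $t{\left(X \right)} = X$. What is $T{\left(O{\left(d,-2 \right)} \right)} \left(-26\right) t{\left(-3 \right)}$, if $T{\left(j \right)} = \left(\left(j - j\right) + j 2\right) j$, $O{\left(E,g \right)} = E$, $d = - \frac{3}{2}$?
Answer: $351$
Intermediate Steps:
$d = - \frac{3}{2}$ ($d = \left(-3\right) \frac{1}{2} = - \frac{3}{2} \approx -1.5$)
$T{\left(j \right)} = 2 j^{2}$ ($T{\left(j \right)} = \left(0 + 2 j\right) j = 2 j j = 2 j^{2}$)
$T{\left(O{\left(d,-2 \right)} \right)} \left(-26\right) t{\left(-3 \right)} = 2 \left(- \frac{3}{2}\right)^{2} \left(-26\right) \left(-3\right) = 2 \cdot \frac{9}{4} \left(-26\right) \left(-3\right) = \frac{9}{2} \left(-26\right) \left(-3\right) = \left(-117\right) \left(-3\right) = 351$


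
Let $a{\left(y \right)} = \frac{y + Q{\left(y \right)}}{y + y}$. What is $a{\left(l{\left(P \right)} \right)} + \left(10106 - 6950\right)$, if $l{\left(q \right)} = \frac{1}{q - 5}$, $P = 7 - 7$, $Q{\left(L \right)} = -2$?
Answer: $\frac{6323}{2} \approx 3161.5$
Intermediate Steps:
$P = 0$ ($P = 7 - 7 = 0$)
$l{\left(q \right)} = \frac{1}{-5 + q}$
$a{\left(y \right)} = \frac{-2 + y}{2 y}$ ($a{\left(y \right)} = \frac{y - 2}{y + y} = \frac{-2 + y}{2 y}$)
$a{\left(l{\left(P \right)} \right)} + \left(10106 - 6950\right) = \frac{-2 + \frac{1}{-5 + 0}}{2 \frac{1}{-5 + 0}} + \left(10106 - 6950\right) = \frac{-2 + \frac{1}{-5}}{2 \frac{1}{-5}} + \left(10106 - 6950\right) = \frac{-2 - \frac{1}{5}}{2 \left(- \frac{1}{5}\right)} + 3156 = \frac{1}{2} \left(-5\right) \left(- \frac{11}{5}\right) + 3156 = \frac{11}{2} + 3156 = \frac{6323}{2}$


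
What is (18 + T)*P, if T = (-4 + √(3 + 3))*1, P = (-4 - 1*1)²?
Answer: 350 + 25*√6 ≈ 411.24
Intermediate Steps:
P = 25 (P = (-4 - 1)² = (-5)² = 25)
T = -4 + √6 (T = (-4 + √6)*1 = -4 + √6 ≈ -1.5505)
(18 + T)*P = (18 + (-4 + √6))*25 = (14 + √6)*25 = 350 + 25*√6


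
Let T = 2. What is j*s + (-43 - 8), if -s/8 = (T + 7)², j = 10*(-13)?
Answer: 84189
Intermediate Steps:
j = -130
s = -648 (s = -8*(2 + 7)² = -8*9² = -8*81 = -648)
j*s + (-43 - 8) = -130*(-648) + (-43 - 8) = 84240 - 51 = 84189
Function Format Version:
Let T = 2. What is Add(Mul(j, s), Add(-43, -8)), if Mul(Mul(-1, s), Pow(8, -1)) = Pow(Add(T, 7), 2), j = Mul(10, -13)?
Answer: 84189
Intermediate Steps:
j = -130
s = -648 (s = Mul(-8, Pow(Add(2, 7), 2)) = Mul(-8, Pow(9, 2)) = Mul(-8, 81) = -648)
Add(Mul(j, s), Add(-43, -8)) = Add(Mul(-130, -648), Add(-43, -8)) = Add(84240, -51) = 84189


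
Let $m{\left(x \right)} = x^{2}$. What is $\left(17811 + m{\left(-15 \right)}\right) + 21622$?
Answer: $39658$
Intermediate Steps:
$\left(17811 + m{\left(-15 \right)}\right) + 21622 = \left(17811 + \left(-15\right)^{2}\right) + 21622 = \left(17811 + 225\right) + 21622 = 18036 + 21622 = 39658$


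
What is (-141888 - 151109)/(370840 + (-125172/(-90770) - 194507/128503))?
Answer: -1708790339589035/2162778388408763 ≈ -0.79009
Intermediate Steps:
(-141888 - 151109)/(370840 + (-125172/(-90770) - 194507/128503)) = -292997/(370840 + (-125172*(-1/90770) - 194507*1/128503)) = -292997/(370840 + (62586/45385 - 194507/128503)) = -292997/(370840 - 785211437/5832108655) = -292997/2162778388408763/5832108655 = -292997*5832108655/2162778388408763 = -1708790339589035/2162778388408763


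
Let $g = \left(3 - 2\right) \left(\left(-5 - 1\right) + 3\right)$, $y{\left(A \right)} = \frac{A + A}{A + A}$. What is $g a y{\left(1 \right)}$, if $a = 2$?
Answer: $-6$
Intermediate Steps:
$y{\left(A \right)} = 1$ ($y{\left(A \right)} = \frac{2 A}{2 A} = 2 A \frac{1}{2 A} = 1$)
$g = -3$ ($g = 1 \left(-6 + 3\right) = 1 \left(-3\right) = -3$)
$g a y{\left(1 \right)} = \left(-3\right) 2 \cdot 1 = \left(-6\right) 1 = -6$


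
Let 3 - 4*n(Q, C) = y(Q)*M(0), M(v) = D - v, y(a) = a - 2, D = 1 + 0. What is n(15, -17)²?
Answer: 25/4 ≈ 6.2500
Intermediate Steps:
D = 1
y(a) = -2 + a
M(v) = 1 - v
n(Q, C) = 5/4 - Q/4 (n(Q, C) = ¾ - (-2 + Q)*(1 - 1*0)/4 = ¾ - (-2 + Q)*(1 + 0)/4 = ¾ - (-2 + Q)/4 = ¾ + (½ - Q/4) = 5/4 - Q/4)
n(15, -17)² = (5/4 - ¼*15)² = (5/4 - 15/4)² = (-5/2)² = 25/4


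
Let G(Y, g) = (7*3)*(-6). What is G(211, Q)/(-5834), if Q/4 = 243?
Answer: 63/2917 ≈ 0.021598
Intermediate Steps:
Q = 972 (Q = 4*243 = 972)
G(Y, g) = -126 (G(Y, g) = 21*(-6) = -126)
G(211, Q)/(-5834) = -126/(-5834) = -126*(-1/5834) = 63/2917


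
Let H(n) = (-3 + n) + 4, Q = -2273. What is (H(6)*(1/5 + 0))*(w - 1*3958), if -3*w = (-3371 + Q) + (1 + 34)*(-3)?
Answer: -8575/3 ≈ -2858.3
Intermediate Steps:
H(n) = 1 + n
w = 5749/3 (w = -((-3371 - 2273) + (1 + 34)*(-3))/3 = -(-5644 + 35*(-3))/3 = -(-5644 - 105)/3 = -⅓*(-5749) = 5749/3 ≈ 1916.3)
(H(6)*(1/5 + 0))*(w - 1*3958) = ((1 + 6)*(1/5 + 0))*(5749/3 - 1*3958) = (7*(⅕ + 0))*(5749/3 - 3958) = (7*(⅕))*(-6125/3) = (7/5)*(-6125/3) = -8575/3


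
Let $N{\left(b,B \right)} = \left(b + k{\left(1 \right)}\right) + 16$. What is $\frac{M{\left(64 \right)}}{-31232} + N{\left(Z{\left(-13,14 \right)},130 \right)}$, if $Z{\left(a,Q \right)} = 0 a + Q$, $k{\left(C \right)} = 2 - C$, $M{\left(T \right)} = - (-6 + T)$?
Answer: $\frac{484125}{15616} \approx 31.002$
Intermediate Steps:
$M{\left(T \right)} = 6 - T$
$Z{\left(a,Q \right)} = Q$ ($Z{\left(a,Q \right)} = 0 + Q = Q$)
$N{\left(b,B \right)} = 17 + b$ ($N{\left(b,B \right)} = \left(b + \left(2 - 1\right)\right) + 16 = \left(b + 1\right) + 16 = \left(1 + b\right) + 16 = 17 + b$)
$\frac{M{\left(64 \right)}}{-31232} + N{\left(Z{\left(-13,14 \right)},130 \right)} = \frac{6 - 64}{-31232} + \left(17 + 14\right) = \left(6 - 64\right) \left(- \frac{1}{31232}\right) + 31 = \left(-58\right) \left(- \frac{1}{31232}\right) + 31 = \frac{29}{15616} + 31 = \frac{484125}{15616}$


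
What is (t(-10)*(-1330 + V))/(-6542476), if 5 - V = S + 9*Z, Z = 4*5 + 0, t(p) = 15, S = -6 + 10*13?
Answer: 24435/6542476 ≈ 0.0037348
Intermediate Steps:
S = 124 (S = -6 + 130 = 124)
Z = 20 (Z = 20 + 0 = 20)
V = -299 (V = 5 - (124 + 9*20) = 5 - (124 + 180) = 5 - 1*304 = 5 - 304 = -299)
(t(-10)*(-1330 + V))/(-6542476) = (15*(-1330 - 299))/(-6542476) = (15*(-1629))*(-1/6542476) = -24435*(-1/6542476) = 24435/6542476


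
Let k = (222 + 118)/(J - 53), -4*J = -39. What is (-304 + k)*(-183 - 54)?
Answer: 12786624/173 ≈ 73911.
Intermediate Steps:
J = 39/4 (J = -¼*(-39) = 39/4 ≈ 9.7500)
k = -1360/173 (k = (222 + 118)/(39/4 - 53) = 340/(-173/4) = 340*(-4/173) = -1360/173 ≈ -7.8613)
(-304 + k)*(-183 - 54) = (-304 - 1360/173)*(-183 - 54) = -53952/173*(-237) = 12786624/173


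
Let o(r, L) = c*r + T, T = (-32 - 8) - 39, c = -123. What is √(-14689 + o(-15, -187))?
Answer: I*√12923 ≈ 113.68*I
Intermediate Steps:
T = -79 (T = -40 - 39 = -79)
o(r, L) = -79 - 123*r (o(r, L) = -123*r - 79 = -79 - 123*r)
√(-14689 + o(-15, -187)) = √(-14689 + (-79 - 123*(-15))) = √(-14689 + (-79 + 1845)) = √(-14689 + 1766) = √(-12923) = I*√12923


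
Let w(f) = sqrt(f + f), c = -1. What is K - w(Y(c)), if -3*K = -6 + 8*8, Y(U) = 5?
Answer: -58/3 - sqrt(10) ≈ -22.496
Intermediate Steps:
w(f) = sqrt(2)*sqrt(f) (w(f) = sqrt(2*f) = sqrt(2)*sqrt(f))
K = -58/3 (K = -(-6 + 8*8)/3 = -(-6 + 64)/3 = -1/3*58 = -58/3 ≈ -19.333)
K - w(Y(c)) = -58/3 - sqrt(2)*sqrt(5) = -58/3 - sqrt(10)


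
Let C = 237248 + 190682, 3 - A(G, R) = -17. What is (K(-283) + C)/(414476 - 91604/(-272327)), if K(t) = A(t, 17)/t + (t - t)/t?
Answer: 16489967651795/15971543261724 ≈ 1.0325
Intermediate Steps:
A(G, R) = 20 (A(G, R) = 3 - 1*(-17) = 3 + 17 = 20)
C = 427930
K(t) = 20/t (K(t) = 20/t + (t - t)/t = 20/t + 0/t = 20/t + 0 = 20/t)
(K(-283) + C)/(414476 - 91604/(-272327)) = (20/(-283) + 427930)/(414476 - 91604/(-272327)) = (20*(-1/283) + 427930)/(414476 - 91604*(-1/272327)) = (-20/283 + 427930)/(414476 + 91604/272327) = 121104170/(283*(112873097256/272327)) = (121104170/283)*(272327/112873097256) = 16489967651795/15971543261724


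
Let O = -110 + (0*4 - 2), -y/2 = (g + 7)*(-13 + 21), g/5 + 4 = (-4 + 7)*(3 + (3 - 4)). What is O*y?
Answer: 30464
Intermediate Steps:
g = 10 (g = -20 + 5*((-4 + 7)*(3 + (3 - 4))) = -20 + 5*(3*(3 - 1)) = -20 + 5*(3*2) = -20 + 5*6 = -20 + 30 = 10)
y = -272 (y = -2*(10 + 7)*(-13 + 21) = -34*8 = -2*136 = -272)
O = -112 (O = -110 + (0 - 2) = -110 - 2 = -112)
O*y = -112*(-272) = 30464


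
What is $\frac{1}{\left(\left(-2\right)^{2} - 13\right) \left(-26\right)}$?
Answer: $\frac{1}{234} \approx 0.0042735$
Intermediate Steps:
$\frac{1}{\left(\left(-2\right)^{2} - 13\right) \left(-26\right)} = \frac{1}{\left(4 - 13\right) \left(-26\right)} = \frac{1}{\left(-9\right) \left(-26\right)} = \frac{1}{234}$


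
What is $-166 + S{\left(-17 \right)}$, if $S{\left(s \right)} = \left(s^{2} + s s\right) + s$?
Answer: $395$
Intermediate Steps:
$S{\left(s \right)} = s + 2 s^{2}$ ($S{\left(s \right)} = \left(s^{2} + s^{2}\right) + s = 2 s^{2} + s = s + 2 s^{2}$)
$-166 + S{\left(-17 \right)} = -166 - 17 \left(1 + 2 \left(-17\right)\right) = -166 - 17 \left(1 - 34\right) = -166 - -561 = -166 + 561 = 395$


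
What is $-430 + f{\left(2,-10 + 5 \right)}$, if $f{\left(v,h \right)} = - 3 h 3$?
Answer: $-385$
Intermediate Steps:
$f{\left(v,h \right)} = - 9 h$
$-430 + f{\left(2,-10 + 5 \right)} = -430 - 9 \left(-10 + 5\right) = -430 - -45 = -430 + 45 = -385$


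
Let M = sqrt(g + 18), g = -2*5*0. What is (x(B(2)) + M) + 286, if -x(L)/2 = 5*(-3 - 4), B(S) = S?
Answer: 356 + 3*sqrt(2) ≈ 360.24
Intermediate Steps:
g = 0 (g = -10*0 = 0)
x(L) = 70 (x(L) = -10*(-3 - 4) = -10*(-7) = -2*(-35) = 70)
M = 3*sqrt(2) (M = sqrt(0 + 18) = sqrt(18) = 3*sqrt(2) ≈ 4.2426)
(x(B(2)) + M) + 286 = (70 + 3*sqrt(2)) + 286 = 356 + 3*sqrt(2)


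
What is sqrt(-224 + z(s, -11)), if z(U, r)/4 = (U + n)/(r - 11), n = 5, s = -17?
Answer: 2*I*sqrt(6710)/11 ≈ 14.894*I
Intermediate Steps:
z(U, r) = 4*(5 + U)/(-11 + r) (z(U, r) = 4*((U + 5)/(r - 11)) = 4*((5 + U)/(-11 + r)) = 4*(5 + U)/(-11 + r))
sqrt(-224 + z(s, -11)) = sqrt(-224 + 4*(5 - 17)/(-11 - 11)) = sqrt(-224 + 4*(-12)/(-22)) = sqrt(-224 + 4*(-1/22)*(-12)) = sqrt(-224 + 24/11) = sqrt(-2440/11) = 2*I*sqrt(6710)/11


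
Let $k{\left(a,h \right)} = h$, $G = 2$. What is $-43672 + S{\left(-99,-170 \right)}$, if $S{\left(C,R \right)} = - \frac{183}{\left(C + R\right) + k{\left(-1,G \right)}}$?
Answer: $- \frac{3886747}{89} \approx -43671.0$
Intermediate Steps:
$S{\left(C,R \right)} = - \frac{183}{2 + C + R}$ ($S{\left(C,R \right)} = - \frac{183}{\left(C + R\right) + 2} = - \frac{183}{2 + C + R}$)
$-43672 + S{\left(-99,-170 \right)} = -43672 - \frac{183}{2 - 99 - 170} = -43672 - \frac{183}{-267} = -43672 - - \frac{61}{89} = -43672 + \frac{61}{89} = - \frac{3886747}{89}$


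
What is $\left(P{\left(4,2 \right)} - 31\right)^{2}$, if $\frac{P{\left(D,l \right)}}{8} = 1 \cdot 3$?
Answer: $49$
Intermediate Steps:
$P{\left(D,l \right)} = 24$ ($P{\left(D,l \right)} = 8 \cdot 1 \cdot 3 = 8 \cdot 3 = 24$)
$\left(P{\left(4,2 \right)} - 31\right)^{2} = \left(24 - 31\right)^{2} = \left(-7\right)^{2} = 49$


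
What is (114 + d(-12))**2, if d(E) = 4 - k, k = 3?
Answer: 13225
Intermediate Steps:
d(E) = 1 (d(E) = 4 - 1*3 = 4 - 3 = 1)
(114 + d(-12))**2 = (114 + 1)**2 = 115**2 = 13225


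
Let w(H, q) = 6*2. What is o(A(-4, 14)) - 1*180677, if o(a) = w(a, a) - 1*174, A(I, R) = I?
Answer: -180839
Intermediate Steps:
w(H, q) = 12
o(a) = -162 (o(a) = 12 - 1*174 = 12 - 174 = -162)
o(A(-4, 14)) - 1*180677 = -162 - 1*180677 = -162 - 180677 = -180839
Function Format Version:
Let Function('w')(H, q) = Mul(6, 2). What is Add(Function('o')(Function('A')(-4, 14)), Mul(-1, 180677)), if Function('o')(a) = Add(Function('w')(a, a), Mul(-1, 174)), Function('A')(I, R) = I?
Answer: -180839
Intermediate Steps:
Function('w')(H, q) = 12
Function('o')(a) = -162 (Function('o')(a) = Add(12, Mul(-1, 174)) = Add(12, -174) = -162)
Add(Function('o')(Function('A')(-4, 14)), Mul(-1, 180677)) = Add(-162, Mul(-1, 180677)) = Add(-162, -180677) = -180839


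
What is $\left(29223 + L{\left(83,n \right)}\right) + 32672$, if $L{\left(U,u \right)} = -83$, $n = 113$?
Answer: $61812$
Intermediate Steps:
$\left(29223 + L{\left(83,n \right)}\right) + 32672 = \left(29223 - 83\right) + 32672 = 29140 + 32672 = 61812$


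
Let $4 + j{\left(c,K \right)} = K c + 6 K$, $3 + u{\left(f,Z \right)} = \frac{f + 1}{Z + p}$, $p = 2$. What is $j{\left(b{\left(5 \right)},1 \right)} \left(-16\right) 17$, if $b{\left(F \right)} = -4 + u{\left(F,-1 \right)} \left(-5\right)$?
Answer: $4624$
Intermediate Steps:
$u{\left(f,Z \right)} = -3 + \frac{1 + f}{2 + Z}$ ($u{\left(f,Z \right)} = -3 + \frac{f + 1}{Z + 2} = -3 + \frac{1 + f}{2 + Z}$)
$b{\left(F \right)} = 6 - 5 F$ ($b{\left(F \right)} = -4 + \frac{-5 + F - -3}{2 - 1} \left(-5\right) = -4 + \frac{-5 + F + 3}{1} \left(-5\right) = -4 + 1 \left(-2 + F\right) \left(-5\right) = -4 + \left(-2 + F\right) \left(-5\right) = -4 - \left(-10 + 5 F\right) = 6 - 5 F$)
$j{\left(c,K \right)} = -4 + 6 K + K c$ ($j{\left(c,K \right)} = -4 + \left(K c + 6 K\right) = -4 + \left(6 K + K c\right) = -4 + 6 K + K c$)
$j{\left(b{\left(5 \right)},1 \right)} \left(-16\right) 17 = \left(-4 + 6 \cdot 1 + 1 \left(6 - 25\right)\right) \left(-16\right) 17 = \left(-4 + 6 + 1 \left(6 - 25\right)\right) \left(-16\right) 17 = \left(-4 + 6 + 1 \left(-19\right)\right) \left(-16\right) 17 = \left(-4 + 6 - 19\right) \left(-16\right) 17 = \left(-17\right) \left(-16\right) 17 = 272 \cdot 17 = 4624$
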